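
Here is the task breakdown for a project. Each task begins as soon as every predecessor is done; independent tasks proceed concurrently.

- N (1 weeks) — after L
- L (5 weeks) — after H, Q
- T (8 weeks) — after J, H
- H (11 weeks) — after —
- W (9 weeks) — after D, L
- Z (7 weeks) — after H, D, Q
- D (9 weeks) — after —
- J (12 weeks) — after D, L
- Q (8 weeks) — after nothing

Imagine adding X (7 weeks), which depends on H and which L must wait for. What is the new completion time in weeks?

Originally the schedule takes 36 weeks.
With X inserted, L now waits for max(H, Q, X).
New critical path: H→X→L→J→T = 11+7+5+12+8 = 43 ⇒ 43 weeks.

43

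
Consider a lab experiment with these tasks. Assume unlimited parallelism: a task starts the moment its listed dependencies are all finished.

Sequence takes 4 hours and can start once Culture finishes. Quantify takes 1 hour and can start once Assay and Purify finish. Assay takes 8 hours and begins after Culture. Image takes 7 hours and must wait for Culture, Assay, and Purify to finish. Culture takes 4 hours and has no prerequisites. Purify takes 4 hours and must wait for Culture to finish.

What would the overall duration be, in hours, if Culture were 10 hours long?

As given, the longest chain is Culture→Assay→Image = 4+8+7 = 19, so the finish is 19 hours.
Culture lies on that path, so at 10 hours the path becomes 25 hours.
That remains the longest chain; total 25 hours.

25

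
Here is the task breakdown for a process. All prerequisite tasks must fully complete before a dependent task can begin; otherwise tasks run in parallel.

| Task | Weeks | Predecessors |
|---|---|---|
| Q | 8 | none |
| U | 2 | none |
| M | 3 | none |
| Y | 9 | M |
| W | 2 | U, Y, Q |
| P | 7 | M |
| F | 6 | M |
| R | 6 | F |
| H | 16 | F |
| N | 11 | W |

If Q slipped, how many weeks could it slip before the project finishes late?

4

The longest chain is M→Y→W→N = 3+9+2+11 = 25; overall finish 25 weeks.
Longest path through Q: 21 weeks (earliest finish 8, latest finish 12).
So Q can slip 12 − 8 = 4 weeks.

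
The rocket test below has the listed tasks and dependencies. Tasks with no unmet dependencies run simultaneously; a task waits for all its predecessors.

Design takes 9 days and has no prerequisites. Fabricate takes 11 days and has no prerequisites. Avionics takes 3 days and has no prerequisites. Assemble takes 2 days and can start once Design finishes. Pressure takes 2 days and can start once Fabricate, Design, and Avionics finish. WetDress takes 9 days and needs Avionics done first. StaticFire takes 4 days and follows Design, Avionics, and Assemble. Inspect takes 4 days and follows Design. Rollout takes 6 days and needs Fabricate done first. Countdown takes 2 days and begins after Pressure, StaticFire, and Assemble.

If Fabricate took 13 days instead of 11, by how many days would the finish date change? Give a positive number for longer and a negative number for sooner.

2

Actual critical path: Fabricate→Rollout = 11+6 = 17 ⇒ 17 days.
Fabricate lies on that path, so at 13 days the path becomes 19 days.
The critical path is still Fabricate→Rollout; finish is now 19 days.
Change in finish: 19 − 17 = +2 days.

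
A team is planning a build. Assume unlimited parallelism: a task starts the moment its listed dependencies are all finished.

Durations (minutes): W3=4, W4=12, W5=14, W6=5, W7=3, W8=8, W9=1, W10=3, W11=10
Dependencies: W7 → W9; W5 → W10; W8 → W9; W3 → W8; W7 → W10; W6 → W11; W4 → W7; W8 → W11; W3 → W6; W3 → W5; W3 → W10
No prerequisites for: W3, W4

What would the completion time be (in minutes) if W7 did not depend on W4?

22

Original critical path: W3→W8→W11 = 4+8+10 = 22 ⇒ 22 minutes.
Without W4→W7, W7's earliest start moves from 12 to 0.
The longest chain is now W3→W8→W11 = 4+8+10 = 22, so the project takes 22 minutes.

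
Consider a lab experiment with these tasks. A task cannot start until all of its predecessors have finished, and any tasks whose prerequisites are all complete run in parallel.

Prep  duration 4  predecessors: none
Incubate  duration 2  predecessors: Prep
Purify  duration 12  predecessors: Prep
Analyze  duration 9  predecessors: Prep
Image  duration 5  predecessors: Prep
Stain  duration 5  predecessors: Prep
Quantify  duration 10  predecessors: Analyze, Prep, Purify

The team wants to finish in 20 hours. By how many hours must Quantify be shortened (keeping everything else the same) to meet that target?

Current finish: 26 hours; target: 20.
Quantify is on every critical path, so each hour cut from Quantify cuts the finish by one (this holds down to a finish of 17).
Need 26 − 20 = 6 hours off Quantify → Quantify becomes 4 hours, finish becomes 20.

6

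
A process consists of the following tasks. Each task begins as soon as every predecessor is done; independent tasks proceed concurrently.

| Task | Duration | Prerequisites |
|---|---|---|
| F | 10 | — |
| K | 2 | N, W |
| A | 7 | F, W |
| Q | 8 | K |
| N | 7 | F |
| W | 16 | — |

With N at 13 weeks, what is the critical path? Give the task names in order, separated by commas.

F, N, K, Q

Critical path before the change: F→N→K→Q = 10+7+2+8 = 27 giving 27 weeks.
Since N is critical, the +6 change carries straight to that chain (now 33 weeks).
That remains the longest chain; total 33 weeks.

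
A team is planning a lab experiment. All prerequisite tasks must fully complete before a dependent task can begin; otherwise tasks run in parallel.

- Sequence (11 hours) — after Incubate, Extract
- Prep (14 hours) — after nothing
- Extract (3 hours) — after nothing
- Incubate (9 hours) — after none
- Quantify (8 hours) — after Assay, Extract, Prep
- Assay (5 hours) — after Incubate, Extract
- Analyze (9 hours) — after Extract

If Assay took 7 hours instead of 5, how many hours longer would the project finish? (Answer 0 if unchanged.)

Actual critical path: Incubate→Assay→Quantify = 9+5+8 = 22 ⇒ 22 hours.
Assay is on the critical path; changing it to 7 makes that path 24 hours.
That remains the longest chain; total 24 hours.
Change in finish: 24 − 22 = +2 hours.

2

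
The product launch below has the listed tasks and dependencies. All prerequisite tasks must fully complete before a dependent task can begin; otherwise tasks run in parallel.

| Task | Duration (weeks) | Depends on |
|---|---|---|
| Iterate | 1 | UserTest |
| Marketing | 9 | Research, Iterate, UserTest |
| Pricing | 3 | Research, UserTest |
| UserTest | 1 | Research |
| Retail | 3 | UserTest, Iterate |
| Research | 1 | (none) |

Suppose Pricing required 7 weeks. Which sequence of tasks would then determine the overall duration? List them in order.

Critical path before the change: Research→UserTest→Iterate→Marketing = 1+1+1+9 = 12 giving 12 weeks.
The longest path through Pricing is only 5 weeks, so Pricing has float 7.
The critical path is still Research→UserTest→Iterate→Marketing; finish is now 12 weeks.

Research, UserTest, Iterate, Marketing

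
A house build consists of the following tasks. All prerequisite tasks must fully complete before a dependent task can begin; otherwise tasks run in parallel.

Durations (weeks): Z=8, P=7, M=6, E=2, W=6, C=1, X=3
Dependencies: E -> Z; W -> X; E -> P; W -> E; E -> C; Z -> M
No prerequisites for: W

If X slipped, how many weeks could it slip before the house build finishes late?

Critical path: W→E→Z→M = 6+2+8+6 = 22, so the finish is 22 weeks.
The longest chain containing X totals 9 weeks.
Float = 22 − 9 = 13.

13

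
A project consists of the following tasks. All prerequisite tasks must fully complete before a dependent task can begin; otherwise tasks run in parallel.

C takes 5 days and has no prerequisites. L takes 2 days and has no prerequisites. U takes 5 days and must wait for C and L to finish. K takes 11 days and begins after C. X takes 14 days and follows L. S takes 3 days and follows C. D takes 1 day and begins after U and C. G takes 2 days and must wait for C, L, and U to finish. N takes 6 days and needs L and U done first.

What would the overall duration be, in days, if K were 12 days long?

Baseline: C→K = 5+11 = 16 → 16 days.
K lies on that path, so at 12 days the path becomes 17 days.
The critical path is still C→K; finish is now 17 days.

17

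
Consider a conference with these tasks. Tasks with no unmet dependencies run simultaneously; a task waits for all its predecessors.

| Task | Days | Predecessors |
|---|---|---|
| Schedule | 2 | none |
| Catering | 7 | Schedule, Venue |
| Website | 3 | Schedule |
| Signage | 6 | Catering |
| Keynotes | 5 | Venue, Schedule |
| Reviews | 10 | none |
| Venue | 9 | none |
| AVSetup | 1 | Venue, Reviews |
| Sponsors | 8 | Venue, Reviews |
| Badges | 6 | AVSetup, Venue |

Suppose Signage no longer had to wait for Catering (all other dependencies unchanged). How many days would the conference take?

With the dependency in place, Venue→Catering→Signage = 9+7+6 = 22 sets the finish at 22 days.
Without Catering→Signage, Signage's earliest start moves from 16 to 0.
New critical path: Reviews→Sponsors = 10+8 = 18 ⇒ 18 days.

18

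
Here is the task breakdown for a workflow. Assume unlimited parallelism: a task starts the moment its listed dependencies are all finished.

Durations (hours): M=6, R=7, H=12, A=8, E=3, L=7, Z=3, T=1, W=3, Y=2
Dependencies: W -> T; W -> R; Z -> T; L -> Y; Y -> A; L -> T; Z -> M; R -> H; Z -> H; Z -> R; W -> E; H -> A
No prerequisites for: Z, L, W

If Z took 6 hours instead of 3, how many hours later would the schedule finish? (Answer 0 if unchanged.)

3

As given, the longest chain is Z→R→H→A = 3+7+12+8 = 30, so the finish is 30 hours.
Z is on the critical path; changing it to 6 makes that path 33 hours.
That remains the longest chain; total 33 hours.
Change in finish: 33 − 30 = +3 hours.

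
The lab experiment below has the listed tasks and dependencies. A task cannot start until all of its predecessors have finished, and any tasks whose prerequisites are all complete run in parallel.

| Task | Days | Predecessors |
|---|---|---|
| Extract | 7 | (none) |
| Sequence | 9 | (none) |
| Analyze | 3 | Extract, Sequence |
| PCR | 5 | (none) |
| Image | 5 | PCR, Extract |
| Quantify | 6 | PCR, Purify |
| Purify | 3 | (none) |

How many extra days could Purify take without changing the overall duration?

Extract→Image = 7+5 = 12 sets the makespan at 12 days.
Purify finishes as early as 3 and must finish by 6.
Float = 12 − 9 = 3.

3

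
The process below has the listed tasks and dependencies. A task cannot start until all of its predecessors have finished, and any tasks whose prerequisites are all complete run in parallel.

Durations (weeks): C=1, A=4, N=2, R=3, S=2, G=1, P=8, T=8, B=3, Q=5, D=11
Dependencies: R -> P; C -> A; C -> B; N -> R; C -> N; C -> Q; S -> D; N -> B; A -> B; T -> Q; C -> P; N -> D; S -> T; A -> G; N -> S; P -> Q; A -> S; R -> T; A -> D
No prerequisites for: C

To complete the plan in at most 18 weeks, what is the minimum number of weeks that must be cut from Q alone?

Current finish: 20 weeks; target: 18.
Q is on every critical path, so each week cut from Q cuts the finish by one (this holds down to a finish of 18).
Need 20 − 18 = 2 weeks off Q → Q becomes 3 weeks, finish becomes 18.

2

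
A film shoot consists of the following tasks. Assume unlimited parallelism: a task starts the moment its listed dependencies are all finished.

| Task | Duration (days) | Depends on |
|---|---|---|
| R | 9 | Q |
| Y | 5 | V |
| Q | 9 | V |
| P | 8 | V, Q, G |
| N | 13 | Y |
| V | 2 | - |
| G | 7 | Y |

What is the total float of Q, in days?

2

The longest chain is V→Y→G→P = 2+5+7+8 = 22; overall finish 22 days.
Q finishes as early as 11 and must finish by 13.
Slack of Q = 4 − 2 = 2 days.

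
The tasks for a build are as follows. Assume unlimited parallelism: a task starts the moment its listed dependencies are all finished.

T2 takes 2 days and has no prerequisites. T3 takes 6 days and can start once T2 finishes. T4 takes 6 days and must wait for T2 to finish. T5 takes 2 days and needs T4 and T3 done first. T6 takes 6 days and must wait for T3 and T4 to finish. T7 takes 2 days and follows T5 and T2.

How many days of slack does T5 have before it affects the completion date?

2

Critical path: T2→T3→T6 = 2+6+6 = 14, so the finish is 14 days.
T5 finishes as early as 10 and must finish by 12.
So T5 can slip 12 − 10 = 2 days.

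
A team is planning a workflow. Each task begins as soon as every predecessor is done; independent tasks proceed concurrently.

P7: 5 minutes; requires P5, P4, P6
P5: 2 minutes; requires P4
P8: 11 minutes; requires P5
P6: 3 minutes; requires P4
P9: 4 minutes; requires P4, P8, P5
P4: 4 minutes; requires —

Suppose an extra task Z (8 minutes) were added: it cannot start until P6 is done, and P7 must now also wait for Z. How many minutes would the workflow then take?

Originally the workflow takes 21 minutes.
With Z inserted, P7 now waits for max(P5, P4, P6, Z).
New critical path: P4→P5→P8→P9 = 4+2+11+4 = 21 ⇒ 21 minutes.

21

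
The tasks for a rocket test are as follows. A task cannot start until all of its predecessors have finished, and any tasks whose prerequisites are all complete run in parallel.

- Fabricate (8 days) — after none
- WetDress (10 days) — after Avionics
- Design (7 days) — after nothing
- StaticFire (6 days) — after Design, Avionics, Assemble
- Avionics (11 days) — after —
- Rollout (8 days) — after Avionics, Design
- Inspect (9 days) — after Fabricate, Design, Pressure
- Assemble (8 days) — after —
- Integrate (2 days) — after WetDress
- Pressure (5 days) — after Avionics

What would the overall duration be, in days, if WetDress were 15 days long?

28

As given, the longest chain is Avionics→Pressure→Inspect = 11+5+9 = 25, so the finish is 25 days.
WetDress has 2 days of float (longest path through it is 23).
The binding chain switches to Avionics→WetDress→Integrate = 11+15+2 = 28; finish 28 days.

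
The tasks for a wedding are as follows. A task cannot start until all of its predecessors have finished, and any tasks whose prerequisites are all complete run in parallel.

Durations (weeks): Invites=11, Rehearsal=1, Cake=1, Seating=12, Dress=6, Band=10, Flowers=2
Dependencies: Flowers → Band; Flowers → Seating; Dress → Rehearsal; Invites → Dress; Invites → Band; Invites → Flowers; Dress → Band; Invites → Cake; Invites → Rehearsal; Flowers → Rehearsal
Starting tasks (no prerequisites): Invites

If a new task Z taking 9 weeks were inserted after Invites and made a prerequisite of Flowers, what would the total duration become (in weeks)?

Originally the project takes 27 weeks.
With Z inserted, Flowers now waits for max(Invites, Z).
New critical path: Invites→Z→Flowers→Seating = 11+9+2+12 = 34 ⇒ 34 weeks.

34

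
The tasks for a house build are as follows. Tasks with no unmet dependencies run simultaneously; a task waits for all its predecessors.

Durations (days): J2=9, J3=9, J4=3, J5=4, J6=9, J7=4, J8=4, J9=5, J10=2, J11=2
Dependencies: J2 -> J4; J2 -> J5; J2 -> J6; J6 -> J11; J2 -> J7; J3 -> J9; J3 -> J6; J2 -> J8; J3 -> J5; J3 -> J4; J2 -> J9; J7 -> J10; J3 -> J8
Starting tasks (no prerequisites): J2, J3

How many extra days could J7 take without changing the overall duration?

5

Critical path: J2→J6→J11 = 9+9+2 = 20, so the finish is 20 days.
Longest path through J7: 15 days (earliest finish 13, latest finish 18).
Float = 20 − 15 = 5.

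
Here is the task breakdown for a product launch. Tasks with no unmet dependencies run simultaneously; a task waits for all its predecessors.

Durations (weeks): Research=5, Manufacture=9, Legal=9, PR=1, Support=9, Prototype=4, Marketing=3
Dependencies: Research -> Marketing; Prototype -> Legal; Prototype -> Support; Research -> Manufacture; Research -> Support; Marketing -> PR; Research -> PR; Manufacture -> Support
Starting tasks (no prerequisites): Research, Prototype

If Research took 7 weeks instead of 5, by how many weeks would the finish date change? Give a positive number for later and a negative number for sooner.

2

As given, the longest chain is Research→Manufacture→Support = 5+9+9 = 23, so the finish is 23 weeks.
Research lies on that path, so at 7 weeks the path becomes 25 weeks.
The critical path is still Research→Manufacture→Support; finish is now 25 weeks.
Change in finish: 25 − 23 = +2 weeks.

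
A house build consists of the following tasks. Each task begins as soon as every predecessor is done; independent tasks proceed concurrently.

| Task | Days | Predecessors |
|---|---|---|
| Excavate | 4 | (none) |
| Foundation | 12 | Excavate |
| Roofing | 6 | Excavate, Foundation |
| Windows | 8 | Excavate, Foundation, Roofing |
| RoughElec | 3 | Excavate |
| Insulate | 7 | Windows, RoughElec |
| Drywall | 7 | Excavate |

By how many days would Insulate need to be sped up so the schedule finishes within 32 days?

Current finish: 37 days; target: 32.
Insulate is on every critical path, so each day cut from Insulate cuts the finish by one (this holds down to a finish of 31).
Need 37 − 32 = 5 days off Insulate → Insulate becomes 2 days, finish becomes 32.

5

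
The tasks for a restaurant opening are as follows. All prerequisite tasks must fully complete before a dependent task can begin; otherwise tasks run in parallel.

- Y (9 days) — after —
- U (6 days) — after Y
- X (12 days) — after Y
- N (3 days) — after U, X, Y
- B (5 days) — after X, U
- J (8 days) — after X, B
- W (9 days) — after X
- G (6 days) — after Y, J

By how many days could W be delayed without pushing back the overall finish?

The longest chain is Y→X→B→J→G = 9+12+5+8+6 = 40; overall finish 40 days.
The longest chain containing W totals 30 days.
Slack of W = 31 − 21 = 10 days.

10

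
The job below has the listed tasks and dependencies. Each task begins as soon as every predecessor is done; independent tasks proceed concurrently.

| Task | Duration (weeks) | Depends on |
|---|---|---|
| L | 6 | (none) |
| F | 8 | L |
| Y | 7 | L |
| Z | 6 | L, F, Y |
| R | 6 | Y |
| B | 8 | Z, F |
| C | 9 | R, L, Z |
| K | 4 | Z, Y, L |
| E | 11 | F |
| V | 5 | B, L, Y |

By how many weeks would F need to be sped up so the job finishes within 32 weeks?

Current finish: 33 weeks; target: 32.
F is on every critical path, so each week cut from F cuts the finish by one (this holds down to a finish of 32).
Need 33 − 32 = 1 week off F → F becomes 7 weeks, finish becomes 32.

1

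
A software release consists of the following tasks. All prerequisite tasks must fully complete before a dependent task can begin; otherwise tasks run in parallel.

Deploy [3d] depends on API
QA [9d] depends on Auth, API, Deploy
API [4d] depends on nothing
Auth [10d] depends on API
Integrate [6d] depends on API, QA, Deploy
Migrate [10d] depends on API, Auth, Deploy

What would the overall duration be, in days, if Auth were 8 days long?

Critical path before the change: API→Auth→QA→Integrate = 4+10+9+6 = 29 giving 29 days.
Auth lies on that path, so at 8 days the path becomes 27 days.
No other chain overtakes it, so the finish is 27 days.

27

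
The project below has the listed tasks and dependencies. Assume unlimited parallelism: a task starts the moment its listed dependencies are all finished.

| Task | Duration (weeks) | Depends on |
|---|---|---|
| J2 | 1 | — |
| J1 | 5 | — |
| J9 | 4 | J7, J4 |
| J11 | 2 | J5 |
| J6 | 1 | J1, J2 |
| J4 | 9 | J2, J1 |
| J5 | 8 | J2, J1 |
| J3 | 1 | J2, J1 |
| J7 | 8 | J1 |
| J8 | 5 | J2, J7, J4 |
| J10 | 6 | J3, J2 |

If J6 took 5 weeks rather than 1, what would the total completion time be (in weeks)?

The binding path is J1→J4→J8 = 5+9+5 = 19; finish at 19 weeks.
J6 is off the critical path — its longest chain is 6 weeks, giving 13 of slack.
No other chain overtakes it, so the finish is 19 weeks.

19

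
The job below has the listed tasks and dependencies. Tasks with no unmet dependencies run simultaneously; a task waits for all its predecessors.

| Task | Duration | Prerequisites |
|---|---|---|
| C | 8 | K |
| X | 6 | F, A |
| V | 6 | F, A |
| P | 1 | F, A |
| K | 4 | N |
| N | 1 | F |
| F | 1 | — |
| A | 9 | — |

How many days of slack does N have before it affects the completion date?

1

The longest chain is A→X = 9+6 = 15; overall finish 15 days.
The longest chain containing N totals 14 days.
Slack of N = 2 − 1 = 1 day.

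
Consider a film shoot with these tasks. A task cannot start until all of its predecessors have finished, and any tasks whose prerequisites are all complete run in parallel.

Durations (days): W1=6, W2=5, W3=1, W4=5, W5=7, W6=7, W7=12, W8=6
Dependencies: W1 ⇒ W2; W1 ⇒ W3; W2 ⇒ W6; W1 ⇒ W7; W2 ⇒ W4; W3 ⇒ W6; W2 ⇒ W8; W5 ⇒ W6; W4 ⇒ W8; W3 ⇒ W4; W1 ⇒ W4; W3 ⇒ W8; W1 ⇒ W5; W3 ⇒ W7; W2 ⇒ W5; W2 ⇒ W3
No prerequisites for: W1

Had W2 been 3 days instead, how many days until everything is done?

Critical path before the change: W1→W2→W5→W6 = 6+5+7+7 = 25 giving 25 days.
W2 is on the critical path; changing it to 3 makes that path 23 days.
No other chain overtakes it, so the finish is 23 days.

23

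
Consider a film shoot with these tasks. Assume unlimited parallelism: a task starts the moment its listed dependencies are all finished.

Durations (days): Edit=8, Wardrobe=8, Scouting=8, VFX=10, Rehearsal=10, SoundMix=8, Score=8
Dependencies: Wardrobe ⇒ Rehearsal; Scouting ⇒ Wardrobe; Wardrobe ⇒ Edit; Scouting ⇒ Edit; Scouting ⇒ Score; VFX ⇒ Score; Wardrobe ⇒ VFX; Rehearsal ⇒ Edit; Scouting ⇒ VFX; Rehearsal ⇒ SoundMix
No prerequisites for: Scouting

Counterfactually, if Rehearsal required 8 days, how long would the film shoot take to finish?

34

The binding path is Scouting→Wardrobe→Rehearsal→Edit = 8+8+10+8 = 34; finish at 34 days.
Rehearsal is on the critical path; changing it to 8 makes that path 32 days.
New critical path: Scouting→Wardrobe→VFX→Score = 8+8+10+8 = 34 ⇒ 34 days.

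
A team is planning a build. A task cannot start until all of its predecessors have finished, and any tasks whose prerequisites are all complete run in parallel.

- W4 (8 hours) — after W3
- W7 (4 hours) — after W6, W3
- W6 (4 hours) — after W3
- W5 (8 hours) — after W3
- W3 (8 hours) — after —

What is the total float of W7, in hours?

The longest chain is W3→W4 = 8+8 = 16; overall finish 16 hours.
Longest path through W7: 16 hours (earliest finish 16, latest finish 16).
So W7 can slip 16 − 16 = 0 hours.

0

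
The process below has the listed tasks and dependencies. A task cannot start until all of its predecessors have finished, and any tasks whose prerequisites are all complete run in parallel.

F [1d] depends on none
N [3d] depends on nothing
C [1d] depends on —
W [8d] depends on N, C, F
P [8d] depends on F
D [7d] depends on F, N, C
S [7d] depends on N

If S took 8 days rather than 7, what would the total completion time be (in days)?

11

As given, the longest chain is N→W = 3+8 = 11, so the finish is 11 days.
S is off the critical path — its longest chain is 10 days, giving 1 of slack.
No other chain overtakes it, so the finish is 11 days.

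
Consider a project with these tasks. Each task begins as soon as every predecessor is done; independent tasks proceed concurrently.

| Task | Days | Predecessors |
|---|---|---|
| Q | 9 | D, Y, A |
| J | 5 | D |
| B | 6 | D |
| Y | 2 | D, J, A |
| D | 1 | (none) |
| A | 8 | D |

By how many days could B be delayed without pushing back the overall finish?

Critical path: D→A→Y→Q = 1+8+2+9 = 20, so the finish is 20 days.
The longest chain containing B totals 7 days.
Slack of B = 14 − 1 = 13 days.

13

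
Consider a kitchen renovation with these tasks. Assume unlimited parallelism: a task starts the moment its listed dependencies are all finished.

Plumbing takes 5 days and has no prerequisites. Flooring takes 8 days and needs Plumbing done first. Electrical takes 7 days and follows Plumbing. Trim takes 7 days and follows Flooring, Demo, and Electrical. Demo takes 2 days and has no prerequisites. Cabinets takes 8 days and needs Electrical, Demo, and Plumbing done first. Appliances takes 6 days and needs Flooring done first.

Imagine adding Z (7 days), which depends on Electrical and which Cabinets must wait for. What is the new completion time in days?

Originally the schedule takes 20 days.
With Z inserted, Cabinets now waits for max(Electrical, Demo, Plumbing, Z).
New critical path: Plumbing→Electrical→Z→Cabinets = 5+7+7+8 = 27 ⇒ 27 days.

27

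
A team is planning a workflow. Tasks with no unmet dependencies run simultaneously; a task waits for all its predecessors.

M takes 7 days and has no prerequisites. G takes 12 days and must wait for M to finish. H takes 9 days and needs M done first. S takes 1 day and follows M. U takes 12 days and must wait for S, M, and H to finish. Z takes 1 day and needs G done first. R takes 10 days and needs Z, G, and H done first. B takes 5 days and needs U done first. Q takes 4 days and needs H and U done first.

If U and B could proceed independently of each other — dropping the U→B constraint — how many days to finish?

Original critical path: M→H→U→B = 7+9+12+5 = 33 ⇒ 33 days.
Without U→B, B's earliest start moves from 28 to 0.
The longest chain is now M→H→U→Q = 7+9+12+4 = 32, so the workflow takes 32 days.

32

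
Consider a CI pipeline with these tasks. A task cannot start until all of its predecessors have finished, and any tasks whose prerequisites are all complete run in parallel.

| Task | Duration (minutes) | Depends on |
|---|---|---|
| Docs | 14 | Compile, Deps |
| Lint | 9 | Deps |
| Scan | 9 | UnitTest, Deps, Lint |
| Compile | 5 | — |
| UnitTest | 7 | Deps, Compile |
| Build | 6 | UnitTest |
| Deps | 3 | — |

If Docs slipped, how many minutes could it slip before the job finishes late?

2

Critical path: Deps→Lint→Scan = 3+9+9 = 21, so the finish is 21 minutes.
Longest path through Docs: 19 minutes (earliest finish 19, latest finish 21).
Slack of Docs = 7 − 5 = 2 minutes.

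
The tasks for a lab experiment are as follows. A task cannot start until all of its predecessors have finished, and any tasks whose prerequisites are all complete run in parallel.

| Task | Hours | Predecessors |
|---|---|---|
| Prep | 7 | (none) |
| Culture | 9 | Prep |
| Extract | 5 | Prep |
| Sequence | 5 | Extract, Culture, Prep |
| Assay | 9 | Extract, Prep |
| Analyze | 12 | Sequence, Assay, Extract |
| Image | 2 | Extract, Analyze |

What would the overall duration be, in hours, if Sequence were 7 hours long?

Critical path before the change: Prep→Culture→Sequence→Analyze→Image = 7+9+5+12+2 = 35 giving 35 hours.
Sequence is on the critical path; changing it to 7 makes that path 37 hours.
That remains the longest chain; total 37 hours.

37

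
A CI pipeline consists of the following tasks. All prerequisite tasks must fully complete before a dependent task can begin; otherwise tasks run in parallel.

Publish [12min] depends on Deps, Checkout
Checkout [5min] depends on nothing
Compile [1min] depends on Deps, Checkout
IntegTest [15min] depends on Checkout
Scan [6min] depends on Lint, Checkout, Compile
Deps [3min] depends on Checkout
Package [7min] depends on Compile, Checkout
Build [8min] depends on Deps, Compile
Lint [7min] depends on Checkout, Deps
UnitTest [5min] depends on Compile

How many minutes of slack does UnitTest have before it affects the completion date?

Checkout→Deps→Lint→Scan = 5+3+7+6 = 21 sets the makespan at 21 minutes.
UnitTest finishes as early as 14 and must finish by 21.
Slack of UnitTest = 16 − 9 = 7 minutes.

7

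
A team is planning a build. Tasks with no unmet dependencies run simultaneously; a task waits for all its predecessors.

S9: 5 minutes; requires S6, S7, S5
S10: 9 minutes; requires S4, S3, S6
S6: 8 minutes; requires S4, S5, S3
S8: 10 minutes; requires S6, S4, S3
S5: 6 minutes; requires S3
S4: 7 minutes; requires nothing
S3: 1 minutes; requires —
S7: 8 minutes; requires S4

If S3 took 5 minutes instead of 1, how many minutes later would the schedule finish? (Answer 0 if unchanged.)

4

The binding path is S3→S5→S6→S8 = 1+6+8+10 = 25; finish at 25 minutes.
Since S3 is critical, the +4 change carries straight to that chain (now 29 minutes).
The critical path is still S3→S5→S6→S8; finish is now 29 minutes.
Change in finish: 29 − 25 = +4 minutes.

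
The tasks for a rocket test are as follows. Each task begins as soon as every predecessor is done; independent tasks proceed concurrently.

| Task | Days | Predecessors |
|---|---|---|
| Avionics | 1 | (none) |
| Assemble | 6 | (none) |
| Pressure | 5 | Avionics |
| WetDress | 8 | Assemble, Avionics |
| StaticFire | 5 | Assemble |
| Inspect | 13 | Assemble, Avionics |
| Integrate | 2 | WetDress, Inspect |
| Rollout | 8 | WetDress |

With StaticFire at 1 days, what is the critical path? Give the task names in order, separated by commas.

Actual critical path: Assemble→WetDress→Rollout = 6+8+8 = 22 ⇒ 22 days.
StaticFire is off the critical path — its longest chain is 11 days, giving 11 of slack.
The critical path is still Assemble→WetDress→Rollout; finish is now 22 days.

Assemble, WetDress, Rollout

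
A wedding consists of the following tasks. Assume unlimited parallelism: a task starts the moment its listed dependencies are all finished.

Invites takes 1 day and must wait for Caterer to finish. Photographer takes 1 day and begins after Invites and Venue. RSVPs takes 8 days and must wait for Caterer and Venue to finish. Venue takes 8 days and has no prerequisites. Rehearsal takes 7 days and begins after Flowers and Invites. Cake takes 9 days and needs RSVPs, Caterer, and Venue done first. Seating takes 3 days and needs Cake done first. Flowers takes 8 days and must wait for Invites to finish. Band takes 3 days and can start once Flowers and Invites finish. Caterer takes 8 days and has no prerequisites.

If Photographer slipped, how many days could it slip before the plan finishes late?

18

Critical path: Venue→RSVPs→Cake→Seating = 8+8+9+3 = 28, so the finish is 28 days.
The longest chain containing Photographer totals 10 days.
Slack of Photographer = 27 − 9 = 18 days.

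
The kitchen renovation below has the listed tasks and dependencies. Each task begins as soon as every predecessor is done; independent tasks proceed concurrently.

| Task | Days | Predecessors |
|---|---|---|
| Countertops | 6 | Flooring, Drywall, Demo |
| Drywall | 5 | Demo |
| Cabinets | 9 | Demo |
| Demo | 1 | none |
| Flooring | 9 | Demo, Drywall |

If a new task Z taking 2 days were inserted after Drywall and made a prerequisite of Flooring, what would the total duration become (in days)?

Originally the schedule takes 21 days.
With Z inserted, Flooring now waits for max(Demo, Drywall, Z).
New critical path: Demo→Drywall→Z→Flooring→Countertops = 1+5+2+9+6 = 23 ⇒ 23 days.

23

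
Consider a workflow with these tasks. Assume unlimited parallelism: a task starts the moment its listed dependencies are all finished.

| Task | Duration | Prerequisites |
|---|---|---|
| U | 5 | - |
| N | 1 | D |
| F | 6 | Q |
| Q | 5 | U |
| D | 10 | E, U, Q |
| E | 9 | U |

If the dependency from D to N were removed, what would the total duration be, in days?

Before: longest chain U→E→D→N = 5+9+10+1 = 25, finish 25.
Without D→N, N's earliest start moves from 24 to 0.
The longest chain is now U→E→D = 5+9+10 = 24, so the job takes 24 days.

24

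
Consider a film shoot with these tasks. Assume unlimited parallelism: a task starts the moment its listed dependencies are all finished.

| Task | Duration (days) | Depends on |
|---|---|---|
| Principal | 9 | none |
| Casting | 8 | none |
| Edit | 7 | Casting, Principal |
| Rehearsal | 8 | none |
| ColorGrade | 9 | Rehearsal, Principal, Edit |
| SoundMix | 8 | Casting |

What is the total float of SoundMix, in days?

9

Principal→Edit→ColorGrade = 9+7+9 = 25 sets the makespan at 25 days.
SoundMix finishes as early as 16 and must finish by 25.
Float = 25 − 16 = 9.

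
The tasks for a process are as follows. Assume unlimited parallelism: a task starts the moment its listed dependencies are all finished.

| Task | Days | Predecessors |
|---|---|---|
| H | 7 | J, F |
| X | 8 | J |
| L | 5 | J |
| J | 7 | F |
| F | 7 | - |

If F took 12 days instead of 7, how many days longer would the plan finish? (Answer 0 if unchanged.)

Baseline: F→J→X = 7+7+8 = 22 → 22 days.
Since F is critical, the +5 change carries straight to that chain (now 27 days).
The critical path is still F→J→X; finish is now 27 days.
Change in finish: 27 − 22 = +5 days.

5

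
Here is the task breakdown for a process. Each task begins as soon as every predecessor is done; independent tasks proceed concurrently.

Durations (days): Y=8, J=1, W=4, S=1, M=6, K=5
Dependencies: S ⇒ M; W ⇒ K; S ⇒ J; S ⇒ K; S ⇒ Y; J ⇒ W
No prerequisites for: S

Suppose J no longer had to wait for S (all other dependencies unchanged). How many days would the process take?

10

With the dependency in place, S→J→W→K = 1+1+4+5 = 11 sets the finish at 11 days.
Without S→J, J's earliest start moves from 1 to 0.
The longest chain is now J→W→K = 1+4+5 = 10, so the process takes 10 days.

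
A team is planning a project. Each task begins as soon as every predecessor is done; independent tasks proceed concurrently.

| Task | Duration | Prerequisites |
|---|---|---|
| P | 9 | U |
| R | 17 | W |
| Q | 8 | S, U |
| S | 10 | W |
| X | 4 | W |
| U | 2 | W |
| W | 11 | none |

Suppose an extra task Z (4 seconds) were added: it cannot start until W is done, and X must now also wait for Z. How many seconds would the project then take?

Originally the project takes 29 seconds.
With Z inserted, X now waits for max(W, Z).
New critical path: W→S→Q = 11+10+8 = 29 ⇒ 29 seconds.

29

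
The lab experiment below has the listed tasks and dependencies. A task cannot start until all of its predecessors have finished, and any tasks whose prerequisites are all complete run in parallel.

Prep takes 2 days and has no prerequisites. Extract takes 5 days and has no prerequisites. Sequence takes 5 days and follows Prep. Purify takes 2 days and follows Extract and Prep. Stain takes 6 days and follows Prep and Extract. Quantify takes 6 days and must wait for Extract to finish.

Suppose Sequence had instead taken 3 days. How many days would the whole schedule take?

As given, the longest chain is Extract→Stain = 5+6 = 11, so the finish is 11 days.
Sequence is off the critical path — its longest chain is 7 days, giving 4 of slack.
No other chain overtakes it, so the finish is 11 days.

11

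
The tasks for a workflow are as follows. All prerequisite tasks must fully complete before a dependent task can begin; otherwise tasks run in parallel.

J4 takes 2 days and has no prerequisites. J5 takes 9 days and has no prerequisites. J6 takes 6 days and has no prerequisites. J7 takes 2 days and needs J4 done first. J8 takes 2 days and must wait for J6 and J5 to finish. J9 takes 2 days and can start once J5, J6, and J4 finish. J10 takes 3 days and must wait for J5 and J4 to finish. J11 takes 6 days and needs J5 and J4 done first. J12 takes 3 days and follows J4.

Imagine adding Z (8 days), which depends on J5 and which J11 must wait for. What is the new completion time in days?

23

Originally the workflow takes 15 days.
With Z inserted, J11 now waits for max(J5, J4, Z).
New critical path: J5→Z→J11 = 9+8+6 = 23 ⇒ 23 days.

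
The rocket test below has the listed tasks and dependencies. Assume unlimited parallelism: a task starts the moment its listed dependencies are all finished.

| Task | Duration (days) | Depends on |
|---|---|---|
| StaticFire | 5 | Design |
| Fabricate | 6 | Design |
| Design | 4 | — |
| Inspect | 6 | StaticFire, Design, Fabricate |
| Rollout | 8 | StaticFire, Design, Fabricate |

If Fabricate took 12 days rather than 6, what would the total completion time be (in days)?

24

As given, the longest chain is Design→Fabricate→Rollout = 4+6+8 = 18, so the finish is 18 days.
Fabricate lies on that path, so at 12 days the path becomes 24 days.
The critical path is still Design→Fabricate→Rollout; finish is now 24 days.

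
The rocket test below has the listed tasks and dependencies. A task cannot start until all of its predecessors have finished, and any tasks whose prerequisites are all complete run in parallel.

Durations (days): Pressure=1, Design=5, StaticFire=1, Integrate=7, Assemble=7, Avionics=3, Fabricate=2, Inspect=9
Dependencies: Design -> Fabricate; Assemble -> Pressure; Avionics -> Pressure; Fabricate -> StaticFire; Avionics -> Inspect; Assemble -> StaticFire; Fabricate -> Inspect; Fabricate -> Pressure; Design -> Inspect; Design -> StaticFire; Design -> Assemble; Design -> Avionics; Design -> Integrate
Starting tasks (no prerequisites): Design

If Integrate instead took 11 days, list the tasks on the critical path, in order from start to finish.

Design, Avionics, Inspect

The binding path is Design→Avionics→Inspect = 5+3+9 = 17; finish at 17 days.
Integrate has 5 days of float (longest path through it is 12).
That remains the longest chain; total 17 days.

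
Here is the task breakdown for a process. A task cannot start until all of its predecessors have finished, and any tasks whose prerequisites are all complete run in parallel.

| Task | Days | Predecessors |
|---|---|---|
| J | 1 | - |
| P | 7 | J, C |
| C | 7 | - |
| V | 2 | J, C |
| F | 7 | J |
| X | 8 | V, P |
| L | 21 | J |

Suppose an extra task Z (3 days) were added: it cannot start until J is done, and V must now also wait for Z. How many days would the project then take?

Originally the project takes 22 days.
With Z inserted, V now waits for max(J, C, Z).
New critical path: J→L = 1+21 = 22 ⇒ 22 days.

22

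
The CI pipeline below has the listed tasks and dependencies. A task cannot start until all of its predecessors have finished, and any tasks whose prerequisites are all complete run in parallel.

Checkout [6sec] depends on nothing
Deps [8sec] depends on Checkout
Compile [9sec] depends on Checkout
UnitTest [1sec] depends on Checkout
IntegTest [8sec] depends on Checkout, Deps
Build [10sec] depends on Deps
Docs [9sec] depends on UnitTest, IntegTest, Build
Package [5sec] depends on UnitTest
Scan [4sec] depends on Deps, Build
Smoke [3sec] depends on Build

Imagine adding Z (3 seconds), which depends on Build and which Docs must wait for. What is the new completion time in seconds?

36

Originally the plan takes 33 seconds.
With Z inserted, Docs now waits for max(UnitTest, IntegTest, Build, Z).
New critical path: Checkout→Deps→Build→Z→Docs = 6+8+10+3+9 = 36 ⇒ 36 seconds.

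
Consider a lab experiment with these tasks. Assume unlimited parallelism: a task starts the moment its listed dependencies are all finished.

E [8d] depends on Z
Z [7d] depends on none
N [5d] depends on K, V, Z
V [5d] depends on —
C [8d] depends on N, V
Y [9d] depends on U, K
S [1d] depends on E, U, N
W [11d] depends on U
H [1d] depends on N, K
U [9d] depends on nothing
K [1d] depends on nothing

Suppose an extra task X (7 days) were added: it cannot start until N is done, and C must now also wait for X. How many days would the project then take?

Originally the project takes 20 days.
With X inserted, C now waits for max(N, V, X).
New critical path: Z→N→X→C = 7+5+7+8 = 27 ⇒ 27 days.

27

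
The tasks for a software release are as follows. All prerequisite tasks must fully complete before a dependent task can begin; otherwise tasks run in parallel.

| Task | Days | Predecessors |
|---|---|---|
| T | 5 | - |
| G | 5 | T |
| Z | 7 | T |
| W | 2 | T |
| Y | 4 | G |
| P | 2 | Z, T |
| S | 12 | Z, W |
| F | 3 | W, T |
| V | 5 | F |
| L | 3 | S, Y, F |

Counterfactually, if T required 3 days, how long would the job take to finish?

25

Actual critical path: T→Z→S→L = 5+7+12+3 = 27 ⇒ 27 days.
Since T is critical, the -2 change carries straight to that chain (now 25 days).
That remains the longest chain; total 25 days.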